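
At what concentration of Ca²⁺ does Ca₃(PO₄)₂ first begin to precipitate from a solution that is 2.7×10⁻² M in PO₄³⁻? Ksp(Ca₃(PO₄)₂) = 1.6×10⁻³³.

1.3×10⁻¹⁰ M

Each salt precipitates once Q = Ksp for that salt.
Ca₃(PO₄)₂(s) ⇌ 3 Ca²⁺(aq) + 2 PO₄³⁻(aq)
Ksp = [Ca²⁺]^3[PO₄³⁻]^2 = [Ca²⁺]^3(2.7×10⁻²)^2
[Ca²⁺]^3 = 1.6×10⁻³³ / (2.7×10⁻²)^2 = 2.2×10⁻³⁰
[Ca²⁺] = 1.3×10⁻¹⁰ M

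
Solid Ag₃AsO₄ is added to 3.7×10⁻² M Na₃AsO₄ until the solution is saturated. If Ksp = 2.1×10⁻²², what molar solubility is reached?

Ag₃AsO₄(s) ⇌ 3 Ag⁺(aq) + AsO₄³⁻(aq)
With AsO₄³⁻ already at 3.7×10⁻² M and s small, take [AsO₄³⁻] ≈ 3.7×10⁻² M and [Ag⁺] = 3s.
Ksp = [Ag⁺]^3[AsO₄³⁻] = (3s)^3(3.7×10⁻²)
(3s)^3 = 2.1×10⁻²² / (3.7×10⁻²) = 5.7×10⁻²¹
s = 5.9×10⁻⁸ M

5.9×10⁻⁸ M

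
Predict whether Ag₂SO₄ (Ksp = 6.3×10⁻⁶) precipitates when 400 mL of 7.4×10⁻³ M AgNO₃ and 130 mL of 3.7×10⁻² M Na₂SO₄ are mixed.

No

The combined volume is 530 mL.
[Ag⁺] = (7.4×10⁻³)(400)/530 = 5.6×10⁻³ M
[SO₄²⁻] = (3.7×10⁻²)(130)/530 = 9.1×10⁻³ M
Q = [Ag⁺]^2[SO₄²⁻] = 2.8×10⁻⁷
Since Q (2.8×10⁻⁷) is less than Ksp (6.3×10⁻⁶), no Ag₂SO₄ precipitates.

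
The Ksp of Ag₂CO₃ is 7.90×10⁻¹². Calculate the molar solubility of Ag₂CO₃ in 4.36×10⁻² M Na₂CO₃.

6.73×10⁻⁶ M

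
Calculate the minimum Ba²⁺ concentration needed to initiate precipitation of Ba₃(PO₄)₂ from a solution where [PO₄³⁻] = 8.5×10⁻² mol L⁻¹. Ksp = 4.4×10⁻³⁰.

8.5×10⁻¹⁰ M

Precipitation begins when Q = Ksp.
Ba₃(PO₄)₂(s) ⇌ 3 Ba²⁺(aq) + 2 PO₄³⁻(aq)
Ksp = [Ba²⁺]^3[PO₄³⁻]^2 = [Ba²⁺]^3(8.5×10⁻²)^2
[Ba²⁺]^3 = 4.4×10⁻³⁰ / (8.5×10⁻²)^2 = 6.1×10⁻²⁸
[Ba²⁺] = 8.5×10⁻¹⁰ mol L⁻¹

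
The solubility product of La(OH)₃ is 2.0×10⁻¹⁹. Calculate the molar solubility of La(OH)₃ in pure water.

La(OH)₃(s) ⇌ La³⁺(aq) + 3 OH⁻(aq)
With molar solubility s: [La³⁺] = s, [OH⁻] = 3s.
Ksp = [La³⁺][OH⁻]^3 = s · (3s)^3 = 27s^4
27s^4 = 2.0×10⁻¹⁹  ⇒  s^4 = 7.4×10⁻²¹
s = 9.3×10⁻⁶ mol L⁻¹

9.3×10⁻⁶ M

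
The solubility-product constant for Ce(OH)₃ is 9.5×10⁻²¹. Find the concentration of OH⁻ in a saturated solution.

1.3×10⁻⁵ M

Ce(OH)₃(s) ⇌ Ce³⁺(aq) + 3 OH⁻(aq)
For each mole of Ce(OH)₃ that dissolves per liter, [Ce³⁺] = s and [OH⁻] = 3s; let s denote this solubility.
Ksp = [Ce³⁺][OH⁻]^3 = s · (3s)^3 = 27s^4 = 9.5×10⁻²¹
s = 4.3×10⁻⁶ mol/L
[OH⁻] = 3s = 1.3×10⁻⁵ mol/L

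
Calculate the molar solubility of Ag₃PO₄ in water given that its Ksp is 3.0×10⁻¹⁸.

1.8×10⁻⁵ M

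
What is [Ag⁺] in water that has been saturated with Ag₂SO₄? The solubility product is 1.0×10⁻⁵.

2.7×10⁻² M

Ag₂SO₄(s) ⇌ 2 Ag⁺(aq) + SO₄²⁻(aq)
With molar solubility s: [Ag⁺] = 2s, [SO₄²⁻] = s.
Ksp = [Ag⁺]^2[SO₄²⁻] = (2s)^2 · s = 4s^3 = 1.0×10⁻⁵
s = 1.4×10⁻² mol L⁻¹
[Ag⁺] = 2s = 2.7×10⁻² mol L⁻¹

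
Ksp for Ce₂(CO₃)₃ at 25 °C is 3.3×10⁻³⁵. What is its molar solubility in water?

Ce₂(CO₃)₃(s) ⇌ 2 Ce³⁺(aq) + 3 CO₃²⁻(aq)
Call the molar solubility s, so that [Ce³⁺] = 2s and [CO₃²⁻] = 3s.
Ksp = [Ce³⁺]^2[CO₃²⁻]^3 = (2s)^2 · (3s)^3 = 108s^5
108s^5 = 3.3×10⁻³⁵  ⇒  s^5 = 3.1×10⁻³⁷
s = 5.0×10⁻⁸ mol L⁻¹

5.0×10⁻⁸ M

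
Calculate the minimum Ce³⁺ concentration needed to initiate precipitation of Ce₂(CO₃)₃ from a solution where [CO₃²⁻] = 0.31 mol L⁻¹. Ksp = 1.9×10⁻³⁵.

2.5×10⁻¹⁷ M

Precipitation begins when Q = Ksp.
Ce₂(CO₃)₃(s) ⇌ 2 Ce³⁺(aq) + 3 CO₃²⁻(aq)
Ksp = [Ce³⁺]^2[CO₃²⁻]^3 = [Ce³⁺]^2(0.31)^3
[Ce³⁺]^2 = 1.9×10⁻³⁵ / (0.31)^3 = 6.4×10⁻³⁴
[Ce³⁺] = 2.5×10⁻¹⁷ mol L⁻¹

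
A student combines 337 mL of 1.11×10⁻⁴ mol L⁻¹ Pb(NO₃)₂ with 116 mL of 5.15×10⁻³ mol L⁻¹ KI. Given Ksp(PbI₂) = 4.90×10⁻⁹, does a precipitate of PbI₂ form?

No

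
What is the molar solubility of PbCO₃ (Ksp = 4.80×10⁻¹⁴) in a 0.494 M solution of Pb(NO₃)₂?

9.72×10⁻¹⁴ M

PbCO₃(s) ⇌ Pb²⁺(aq) + CO₃²⁻(aq)
The solution already contains Pb²⁺ at 0.494 M. Let s be the molar solubility of PbCO₃.
[Pb²⁺] ≈ 0.494 M (common ion dominates); [CO₃²⁻] = s.
Ksp = [Pb²⁺][CO₃²⁻] = (0.494)s
s = 4.80×10⁻¹⁴ / (0.494) = 9.72×10⁻¹⁴
s = 9.72×10⁻¹⁴ M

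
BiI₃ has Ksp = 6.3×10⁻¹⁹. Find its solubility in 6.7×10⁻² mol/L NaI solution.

BiI₃(s) ⇌ Bi³⁺(aq) + 3 I⁻(aq)
Let s be the solubility of BiI₃ here. The common ion gives [I⁻] ≈ 6.7×10⁻² mol/L, and [Bi³⁺] = s.
Ksp = [Bi³⁺][I⁻]^3 = s(6.7×10⁻²)^3
s = 6.3×10⁻¹⁹ / (6.7×10⁻²)^3 = 2.1×10⁻¹⁵
s = 2.1×10⁻¹⁵ mol/L

2.1×10⁻¹⁵ M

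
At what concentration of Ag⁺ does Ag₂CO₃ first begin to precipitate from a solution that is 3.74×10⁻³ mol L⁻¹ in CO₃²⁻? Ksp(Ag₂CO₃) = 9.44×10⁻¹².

Precipitation of each salt begins when its ion product equals Ksp.
Ag₂CO₃(s) ⇌ 2 Ag⁺(aq) + CO₃²⁻(aq)
Ksp = [Ag⁺]^2[CO₃²⁻] = [Ag⁺]^2(3.74×10⁻³)
[Ag⁺]^2 = 9.44×10⁻¹² / (3.74×10⁻³) = 2.52×10⁻⁹
[Ag⁺] = 5.02×10⁻⁵ mol L⁻¹

5.02×10⁻⁵ M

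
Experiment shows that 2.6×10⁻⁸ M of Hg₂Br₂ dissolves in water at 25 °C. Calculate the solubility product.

Hg₂Br₂(s) ⇌ Hg₂²⁺(aq) + 2 Br⁻(aq)
If s mol/L of Hg₂Br₂ dissolves, [Hg₂²⁺] = s and [Br⁻] = 2s.
Ksp = [Hg₂²⁺][Br⁻]^2 = s · (2s)^2 = 4s^3
Ksp = 4 × (2.6×10⁻⁸)^3 = 7.0×10⁻²³

Ksp = 7.0×10⁻²³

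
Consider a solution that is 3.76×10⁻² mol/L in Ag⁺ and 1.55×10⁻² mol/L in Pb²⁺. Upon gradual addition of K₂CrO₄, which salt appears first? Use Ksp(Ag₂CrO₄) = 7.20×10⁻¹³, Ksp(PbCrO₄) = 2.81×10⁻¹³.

Precipitation begins when Q = Ksp.
For Ag₂CrO₄: [CrO₄²⁻] = (Ksp/[Ag⁺]^2) = 5.09×10⁻¹⁰ mol/L
For PbCrO₄: [CrO₄²⁻] = (Ksp/[Pb²⁺]) = 1.81×10⁻¹¹ mol/L
PbCrO₄ requires the lower [CrO₄²⁻], so it precipitates first.

PbCrO₄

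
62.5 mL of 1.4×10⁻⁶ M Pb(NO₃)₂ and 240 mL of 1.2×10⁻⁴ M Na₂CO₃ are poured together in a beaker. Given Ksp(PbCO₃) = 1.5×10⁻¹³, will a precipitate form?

After mixing, V = 62.5 mL + 240 mL = 302.5 mL.
[Pb²⁺] = (1.4×10⁻⁶)(62.5)/302.5 = 2.9×10⁻⁷ M
[CO₃²⁻] = (1.2×10⁻⁴)(240)/302.5 = 9.5×10⁻⁵ M
Q = [Pb²⁺][CO₃²⁻] = 2.8×10⁻¹¹
Because Q > Ksp (2.8×10⁻¹¹ vs 1.5×10⁻¹³), a precipitate of PbCO₃ forms.

Yes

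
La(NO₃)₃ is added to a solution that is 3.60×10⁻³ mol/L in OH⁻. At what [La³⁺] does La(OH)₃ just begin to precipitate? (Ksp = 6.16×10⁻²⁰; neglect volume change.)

1.32×10⁻¹² M

Precipitation begins when Q = Ksp.
La(OH)₃(s) ⇌ La³⁺(aq) + 3 OH⁻(aq)
Ksp = [La³⁺][OH⁻]^3 = [La³⁺](3.60×10⁻³)^3
[La³⁺] = 6.16×10⁻²⁰ / (3.60×10⁻³)^3 = 1.32×10⁻¹²
[La³⁺] = 1.32×10⁻¹² mol/L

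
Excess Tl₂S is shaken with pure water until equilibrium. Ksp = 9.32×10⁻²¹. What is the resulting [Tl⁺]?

Tl₂S(s) ⇌ 2 Tl⁺(aq) + S²⁻(aq)
Let s be the molar solubility. Then [Tl⁺] = 2s and [S²⁻] = s.
Ksp = [Tl⁺]^2[S²⁻] = (2s)^2 · s = 4s^3 = 9.32×10⁻²¹
s = 1.33×10⁻⁷ mol/L
[Tl⁺] = 2s = 2.65×10⁻⁷ mol/L

2.65×10⁻⁷ M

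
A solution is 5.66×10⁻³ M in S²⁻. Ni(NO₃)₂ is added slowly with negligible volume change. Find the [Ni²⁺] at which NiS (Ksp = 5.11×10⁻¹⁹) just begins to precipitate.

A salt starts to precipitate once the ion product Q reaches its Ksp.
NiS(s) ⇌ Ni²⁺(aq) + S²⁻(aq)
Ksp = [Ni²⁺][S²⁻] = [Ni²⁺](5.66×10⁻³)
[Ni²⁺] = 5.11×10⁻¹⁹ / (5.66×10⁻³) = 9.03×10⁻¹⁷
[Ni²⁺] = 9.03×10⁻¹⁷ M

9.03×10⁻¹⁷ M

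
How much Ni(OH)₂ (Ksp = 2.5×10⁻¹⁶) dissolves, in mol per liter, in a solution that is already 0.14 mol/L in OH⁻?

Ni(OH)₂(s) ⇌ Ni²⁺(aq) + 2 OH⁻(aq)
Let s be the solubility of Ni(OH)₂ here. The common ion gives [OH⁻] ≈ 0.14 mol/L, and [Ni²⁺] = s.
Ksp = [Ni²⁺][OH⁻]^2 = s(0.14)^2
s = 2.5×10⁻¹⁶ / (0.14)^2 = 1.3×10⁻¹⁴
s = 1.3×10⁻¹⁴ mol/L

1.3×10⁻¹⁴ M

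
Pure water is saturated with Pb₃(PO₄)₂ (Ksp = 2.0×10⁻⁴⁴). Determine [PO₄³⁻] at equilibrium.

1.4×10⁻⁹ M

Pb₃(PO₄)₂(s) ⇌ 3 Pb²⁺(aq) + 2 PO₄³⁻(aq)
Call the molar solubility s, so that [Pb²⁺] = 3s and [PO₄³⁻] = 2s.
Ksp = [Pb²⁺]^3[PO₄³⁻]^2 = (3s)^3 · (2s)^2 = 108s^5 = 2.0×10⁻⁴⁴
s = 7.1×10⁻¹⁰ mol/L
[PO₄³⁻] = 2s = 1.4×10⁻⁹ mol/L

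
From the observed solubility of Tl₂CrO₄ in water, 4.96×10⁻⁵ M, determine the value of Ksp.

Tl₂CrO₄(s) ⇌ 2 Tl⁺(aq) + CrO₄²⁻(aq)
Let s be the molar solubility. Then [Tl⁺] = 2s and [CrO₄²⁻] = s.
Ksp = [Tl⁺]^2[CrO₄²⁻] = (2s)^2 · s = 4s^3
Ksp = 4 × (4.96×10⁻⁵)^3 = 4.88×10⁻¹³

Ksp = 4.88×10⁻¹³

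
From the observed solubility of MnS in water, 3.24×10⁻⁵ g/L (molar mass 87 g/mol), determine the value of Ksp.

Molar solubility s = (3.24×10⁻⁵ g/L) / (87 g/mol) = 3.7241×10⁻⁷ mol/L
MnS(s) ⇌ Mn²⁺(aq) + S²⁻(aq)
If s mol/L of MnS dissolves, [Mn²⁺] = s and [S²⁻] = s.
Ksp = [Mn²⁺][S²⁻] = s · s = s^2
Ksp = (3.7241×10⁻⁷)^2 = 1.39×10⁻¹³

Ksp = 1.39×10⁻¹³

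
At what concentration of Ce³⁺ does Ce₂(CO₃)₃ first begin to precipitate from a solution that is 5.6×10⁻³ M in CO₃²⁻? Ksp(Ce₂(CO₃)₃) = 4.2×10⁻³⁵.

1.5×10⁻¹⁴ M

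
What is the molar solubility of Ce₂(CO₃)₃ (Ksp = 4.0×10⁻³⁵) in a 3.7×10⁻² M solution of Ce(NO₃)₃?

1.0×10⁻¹¹ M

Ce₂(CO₃)₃(s) ⇌ 2 Ce³⁺(aq) + 3 CO₃²⁻(aq)
The solution already contains Ce³⁺ at 3.7×10⁻² M. Let s be the molar solubility of Ce₂(CO₃)₃.
[Ce³⁺] ≈ 3.7×10⁻² M (common ion dominates); [CO₃²⁻] = 3s.
Ksp = [Ce³⁺]^2[CO₃²⁻]^3 = (3.7×10⁻²)^2(3s)^3
(3s)^3 = 4.0×10⁻³⁵ / (3.7×10⁻²)^2 = 2.9×10⁻³²
s = 1.0×10⁻¹¹ M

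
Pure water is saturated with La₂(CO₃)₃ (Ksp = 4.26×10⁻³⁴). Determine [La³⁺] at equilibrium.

1.66×10⁻⁷ M

La₂(CO₃)₃(s) ⇌ 2 La³⁺(aq) + 3 CO₃²⁻(aq)
For each mole of La₂(CO₃)₃ that dissolves per liter, [La³⁺] = 2s and [CO₃²⁻] = 3s; let s denote this solubility.
Ksp = [La³⁺]^2[CO₃²⁻]^3 = (2s)^2 · (3s)^3 = 108s^5 = 4.26×10⁻³⁴
s = 8.30×10⁻⁸ mol L⁻¹
[La³⁺] = 2s = 1.66×10⁻⁷ mol L⁻¹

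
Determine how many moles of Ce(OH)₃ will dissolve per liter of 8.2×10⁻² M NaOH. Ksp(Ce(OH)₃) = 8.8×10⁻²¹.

1.6×10⁻¹⁷ M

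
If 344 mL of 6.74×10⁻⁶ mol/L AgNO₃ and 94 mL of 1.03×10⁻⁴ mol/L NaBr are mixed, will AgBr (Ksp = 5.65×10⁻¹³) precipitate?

Yes

Total volume after mixing = 344 + 94 = 438 mL.
[Ag⁺] = (6.74×10⁻⁶)(344)/438 = 5.29×10⁻⁶ mol/L
[Br⁻] = (1.03×10⁻⁴)(94)/438 = 2.21×10⁻⁵ mol/L
Q = [Ag⁺][Br⁻] = 1.17×10⁻¹⁰
Since Q (1.17×10⁻¹⁰) exceeds Ksp (5.65×10⁻¹³), AgBr will precipitate.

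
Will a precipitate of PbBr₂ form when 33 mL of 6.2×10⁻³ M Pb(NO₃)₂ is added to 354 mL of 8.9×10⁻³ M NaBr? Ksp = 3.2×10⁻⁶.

No

After mixing, V = 33 mL + 354 mL = 387 mL.
[Pb²⁺] = (6.2×10⁻³)(33)/387 = 5.3×10⁻⁴ M
[Br⁻] = (8.9×10⁻³)(354)/387 = 8.1×10⁻³ M
Q = [Pb²⁺][Br⁻]^2 = 3.5×10⁻⁸
Q = 3.5×10⁻⁸ < Ksp = 3.2×10⁻⁶, so the solution is unsaturated and no precipitate forms.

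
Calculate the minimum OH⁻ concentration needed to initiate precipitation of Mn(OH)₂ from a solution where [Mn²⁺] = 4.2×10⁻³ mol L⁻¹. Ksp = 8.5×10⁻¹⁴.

Each salt precipitates once Q = Ksp for that salt.
Mn(OH)₂(s) ⇌ Mn²⁺(aq) + 2 OH⁻(aq)
Ksp = [Mn²⁺][OH⁻]^2 = [OH⁻]^2(4.2×10⁻³)
[OH⁻]^2 = 8.5×10⁻¹⁴ / (4.2×10⁻³) = 2.0×10⁻¹¹
[OH⁻] = 4.5×10⁻⁶ mol L⁻¹

4.5×10⁻⁶ M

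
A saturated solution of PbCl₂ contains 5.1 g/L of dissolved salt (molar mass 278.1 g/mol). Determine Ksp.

Ksp = 2.5×10⁻⁵

Convert to molarity: s = 5.1 / 278.1 = 1.834×10⁻² mol/L
PbCl₂(s) ⇌ Pb²⁺(aq) + 2 Cl⁻(aq)
Let s be the molar solubility. Then [Pb²⁺] = s and [Cl⁻] = 2s.
Ksp = [Pb²⁺][Cl⁻]^2 = s · (2s)^2 = 4s^3
Ksp = 4 × (1.834×10⁻²)^3 = 2.5×10⁻⁵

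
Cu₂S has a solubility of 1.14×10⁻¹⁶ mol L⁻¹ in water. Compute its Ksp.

Cu₂S(s) ⇌ 2 Cu⁺(aq) + S²⁻(aq)
With molar solubility s: [Cu⁺] = 2s, [S²⁻] = s.
Ksp = [Cu⁺]^2[S²⁻] = (2s)^2 · s = 4s^3
Ksp = 4 × (1.14×10⁻¹⁶)^3 = 5.93×10⁻⁴⁸

Ksp = 5.93×10⁻⁴⁸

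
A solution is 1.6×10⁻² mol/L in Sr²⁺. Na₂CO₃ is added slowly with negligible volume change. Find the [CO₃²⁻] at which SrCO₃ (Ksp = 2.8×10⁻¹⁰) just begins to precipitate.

1.8×10⁻⁸ M

Precipitation begins when Q = Ksp.
SrCO₃(s) ⇌ Sr²⁺(aq) + CO₃²⁻(aq)
Ksp = [Sr²⁺][CO₃²⁻] = [CO₃²⁻](1.6×10⁻²)
[CO₃²⁻] = 2.8×10⁻¹⁰ / (1.6×10⁻²) = 1.8×10⁻⁸
[CO₃²⁻] = 1.8×10⁻⁸ mol/L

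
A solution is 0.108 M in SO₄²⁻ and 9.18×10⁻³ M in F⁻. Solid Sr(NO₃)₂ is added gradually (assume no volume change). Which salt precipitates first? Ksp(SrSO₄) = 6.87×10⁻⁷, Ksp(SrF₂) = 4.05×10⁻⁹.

Precipitation begins when Q = Ksp.
For SrSO₄: [Sr²⁺] = (Ksp/[SO₄²⁻]) = 6.36×10⁻⁶ M
For SrF₂: [Sr²⁺] = (Ksp/[F⁻]^2) = 4.81×10⁻⁵ M
Since SrSO₄ needs less Sr²⁺ to reach saturation, it precipitates first.

SrSO₄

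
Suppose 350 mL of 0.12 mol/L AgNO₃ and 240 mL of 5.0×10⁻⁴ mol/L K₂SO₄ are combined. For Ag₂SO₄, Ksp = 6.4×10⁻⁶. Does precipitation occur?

No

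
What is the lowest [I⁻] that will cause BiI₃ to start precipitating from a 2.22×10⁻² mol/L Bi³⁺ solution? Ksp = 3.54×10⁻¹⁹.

Precipitation of each salt begins when its ion product equals Ksp.
BiI₃(s) ⇌ Bi³⁺(aq) + 3 I⁻(aq)
Ksp = [Bi³⁺][I⁻]^3 = [I⁻]^3(2.22×10⁻²)
[I⁻]^3 = 3.54×10⁻¹⁹ / (2.22×10⁻²) = 1.59×10⁻¹⁷
[I⁻] = 2.52×10⁻⁶ mol/L

2.52×10⁻⁶ M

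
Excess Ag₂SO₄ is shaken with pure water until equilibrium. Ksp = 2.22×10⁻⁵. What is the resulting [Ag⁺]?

3.54×10⁻² M

Ag₂SO₄(s) ⇌ 2 Ag⁺(aq) + SO₄²⁻(aq)
If s mol/L of Ag₂SO₄ dissolves, [Ag⁺] = 2s and [SO₄²⁻] = s.
Ksp = [Ag⁺]^2[SO₄²⁻] = (2s)^2 · s = 4s^3 = 2.22×10⁻⁵
s = 1.77×10⁻² M
[Ag⁺] = 2s = 3.54×10⁻² M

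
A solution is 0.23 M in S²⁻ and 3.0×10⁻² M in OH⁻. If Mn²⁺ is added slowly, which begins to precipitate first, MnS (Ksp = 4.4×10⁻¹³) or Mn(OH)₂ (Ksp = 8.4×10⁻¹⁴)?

The threshold for precipitation is Q = Ksp.
For MnS: [Mn²⁺] = (Ksp/[S²⁻]) = 1.9×10⁻¹² M
For Mn(OH)₂: [Mn²⁺] = (Ksp/[OH⁻]^2) = 9.3×10⁻¹¹ M
MnS requires the lower [Mn²⁺], so it precipitates first.

MnS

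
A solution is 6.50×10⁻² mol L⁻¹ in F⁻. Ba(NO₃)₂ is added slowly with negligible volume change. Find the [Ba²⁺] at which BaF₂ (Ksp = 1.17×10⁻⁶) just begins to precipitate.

2.77×10⁻⁴ M

Precipitation of each salt begins when its ion product equals Ksp.
BaF₂(s) ⇌ Ba²⁺(aq) + 2 F⁻(aq)
Ksp = [Ba²⁺][F⁻]^2 = [Ba²⁺](6.50×10⁻²)^2
[Ba²⁺] = 1.17×10⁻⁶ / (6.50×10⁻²)^2 = 2.77×10⁻⁴
[Ba²⁺] = 2.77×10⁻⁴ mol L⁻¹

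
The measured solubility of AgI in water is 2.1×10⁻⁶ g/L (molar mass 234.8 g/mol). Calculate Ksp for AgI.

Molar solubility s = (2.1×10⁻⁶ g/L) / (234.8 g/mol) = 8.944×10⁻⁹ mol/L
AgI(s) ⇌ Ag⁺(aq) + I⁻(aq)
For each mole of AgI that dissolves per liter, [Ag⁺] = s and [I⁻] = s; let s denote this solubility.
Ksp = [Ag⁺][I⁻] = s · s = s^2
Ksp = (8.944×10⁻⁹)^2 = 8.0×10⁻¹⁷

Ksp = 8.0×10⁻¹⁷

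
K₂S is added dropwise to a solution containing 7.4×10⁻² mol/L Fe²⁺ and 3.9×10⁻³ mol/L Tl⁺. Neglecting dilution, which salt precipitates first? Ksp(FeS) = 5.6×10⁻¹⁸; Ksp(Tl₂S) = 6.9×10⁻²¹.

FeS

Precipitation begins when Q = Ksp.
For FeS: [S²⁻] = (Ksp/[Fe²⁺]) = 7.6×10⁻¹⁷ mol/L
For Tl₂S: [S²⁻] = (Ksp/[Tl⁺]^2) = 4.5×10⁻¹⁶ mol/L
The smaller threshold [S²⁻] is reached first, so FeS precipitates first.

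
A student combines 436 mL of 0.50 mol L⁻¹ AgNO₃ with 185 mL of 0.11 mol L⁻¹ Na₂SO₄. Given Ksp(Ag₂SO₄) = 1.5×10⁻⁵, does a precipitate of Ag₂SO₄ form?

Total volume after mixing = 436 + 185 = 621 mL.
[Ag⁺] = (0.50)(436)/621 = 0.35 mol L⁻¹
[SO₄²⁻] = (0.11)(185)/621 = 3.3×10⁻² mol L⁻¹
Q = [Ag⁺]^2[SO₄²⁻] = 4.0×10⁻³
Q = 4.0×10⁻³ > Ksp = 1.5×10⁻⁵, so the solution is supersaturated and Ag₂SO₄ precipitates.

Yes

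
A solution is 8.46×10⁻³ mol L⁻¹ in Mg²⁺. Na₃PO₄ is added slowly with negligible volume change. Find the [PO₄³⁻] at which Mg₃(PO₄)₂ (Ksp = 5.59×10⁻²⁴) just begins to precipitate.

3.04×10⁻⁹ M

Precipitation begins when Q = Ksp.
Mg₃(PO₄)₂(s) ⇌ 3 Mg²⁺(aq) + 2 PO₄³⁻(aq)
Ksp = [Mg²⁺]^3[PO₄³⁻]^2 = [PO₄³⁻]^2(8.46×10⁻³)^3
[PO₄³⁻]^2 = 5.59×10⁻²⁴ / (8.46×10⁻³)^3 = 9.23×10⁻¹⁸
[PO₄³⁻] = 3.04×10⁻⁹ mol L⁻¹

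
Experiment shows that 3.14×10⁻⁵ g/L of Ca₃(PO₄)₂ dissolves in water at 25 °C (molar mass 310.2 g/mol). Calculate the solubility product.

Convert to molarity: s = 3.14×10⁻⁵ / 310.2 = 1.0123×10⁻⁷ mol/L
Ca₃(PO₄)₂(s) ⇌ 3 Ca²⁺(aq) + 2 PO₄³⁻(aq)
With molar solubility s: [Ca²⁺] = 3s, [PO₄³⁻] = 2s.
Ksp = [Ca²⁺]^3[PO₄³⁻]^2 = (3s)^3 · (2s)^2 = 108s^5
Ksp = 108 × (1.0123×10⁻⁷)^5 = 1.15×10⁻³³

Ksp = 1.15×10⁻³³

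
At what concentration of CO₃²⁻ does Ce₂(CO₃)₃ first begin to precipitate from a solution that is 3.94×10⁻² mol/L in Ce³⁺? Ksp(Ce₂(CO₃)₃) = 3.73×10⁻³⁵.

Precipitation begins when Q = Ksp.
Ce₂(CO₃)₃(s) ⇌ 2 Ce³⁺(aq) + 3 CO₃²⁻(aq)
Ksp = [Ce³⁺]^2[CO₃²⁻]^3 = [CO₃²⁻]^3(3.94×10⁻²)^2
[CO₃²⁻]^3 = 3.73×10⁻³⁵ / (3.94×10⁻²)^2 = 2.40×10⁻³²
[CO₃²⁻] = 2.89×10⁻¹¹ mol/L

2.89×10⁻¹¹ M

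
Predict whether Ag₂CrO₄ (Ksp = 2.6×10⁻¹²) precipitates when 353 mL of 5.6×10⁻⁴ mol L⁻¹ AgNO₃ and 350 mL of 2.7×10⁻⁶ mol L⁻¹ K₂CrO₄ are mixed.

After mixing, V = 353 mL + 350 mL = 703 mL.
[Ag⁺] = (5.6×10⁻⁴)(353)/703 = 2.8×10⁻⁴ mol L⁻¹
[CrO₄²⁻] = (2.7×10⁻⁶)(350)/703 = 1.3×10⁻⁶ mol L⁻¹
Q = [Ag⁺]^2[CrO₄²⁻] = 1.1×10⁻¹³
Q = 1.1×10⁻¹³ < Ksp = 2.6×10⁻¹², so the solution is unsaturated and no precipitate forms.

No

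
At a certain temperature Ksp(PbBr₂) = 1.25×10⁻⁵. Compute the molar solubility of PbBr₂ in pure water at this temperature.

1.46×10⁻² M

PbBr₂(s) ⇌ Pb²⁺(aq) + 2 Br⁻(aq)
If s mol/L of PbBr₂ dissolves, [Pb²⁺] = s and [Br⁻] = 2s.
Ksp = [Pb²⁺][Br⁻]^2 = s · (2s)^2 = 4s^3
4s^3 = 1.25×10⁻⁵  ⇒  s^3 = 3.13×10⁻⁶
s = (3.13×10⁻⁶)^(1/3) = 1.46×10⁻² mol L⁻¹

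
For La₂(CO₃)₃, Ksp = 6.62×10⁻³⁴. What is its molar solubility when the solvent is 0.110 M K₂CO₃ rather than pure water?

3.53×10⁻¹⁶ M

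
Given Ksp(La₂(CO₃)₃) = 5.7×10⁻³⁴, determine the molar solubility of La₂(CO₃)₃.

La₂(CO₃)₃(s) ⇌ 2 La³⁺(aq) + 3 CO₃²⁻(aq)
Call the molar solubility s, so that [La³⁺] = 2s and [CO₃²⁻] = 3s.
Ksp = [La³⁺]^2[CO₃²⁻]^3 = (2s)^2 · (3s)^3 = 108s^5
108s^5 = 5.7×10⁻³⁴  ⇒  s^5 = 5.3×10⁻³⁶
s = (5.3×10⁻³⁶)^(1/5) = 8.8×10⁻⁸ M

8.8×10⁻⁸ M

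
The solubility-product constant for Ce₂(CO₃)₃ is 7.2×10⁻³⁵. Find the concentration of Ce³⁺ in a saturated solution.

1.2×10⁻⁷ M

Ce₂(CO₃)₃(s) ⇌ 2 Ce³⁺(aq) + 3 CO₃²⁻(aq)
Call the molar solubility s, so that [Ce³⁺] = 2s and [CO₃²⁻] = 3s.
Ksp = [Ce³⁺]^2[CO₃²⁻]^3 = (2s)^2 · (3s)^3 = 108s^5 = 7.2×10⁻³⁵
s = 5.8×10⁻⁸ M
[Ce³⁺] = 2s = 1.2×10⁻⁷ M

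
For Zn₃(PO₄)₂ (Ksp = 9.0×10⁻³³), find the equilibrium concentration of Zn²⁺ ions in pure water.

4.6×10⁻⁷ M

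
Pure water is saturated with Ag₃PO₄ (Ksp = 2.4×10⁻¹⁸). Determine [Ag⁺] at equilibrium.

Ag₃PO₄(s) ⇌ 3 Ag⁺(aq) + PO₄³⁻(aq)
Let s be the molar solubility. Then [Ag⁺] = 3s and [PO₄³⁻] = s.
Ksp = [Ag⁺]^3[PO₄³⁻] = (3s)^3 · s = 27s^4 = 2.4×10⁻¹⁸
s = 1.7×10⁻⁵ mol/L
[Ag⁺] = 3s = 5.2×10⁻⁵ mol/L

5.2×10⁻⁵ M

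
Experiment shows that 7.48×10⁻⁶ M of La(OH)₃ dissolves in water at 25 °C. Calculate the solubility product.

La(OH)₃(s) ⇌ La³⁺(aq) + 3 OH⁻(aq)
For each mole of La(OH)₃ that dissolves per liter, [La³⁺] = s and [OH⁻] = 3s; let s denote this solubility.
Ksp = [La³⁺][OH⁻]^3 = s · (3s)^3 = 27s^4
Ksp = 27 × (7.48×10⁻⁶)^4 = 8.45×10⁻²⁰

Ksp = 8.45×10⁻²⁰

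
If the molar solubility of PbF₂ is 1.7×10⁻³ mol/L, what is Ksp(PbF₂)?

Ksp = 2.0×10⁻⁸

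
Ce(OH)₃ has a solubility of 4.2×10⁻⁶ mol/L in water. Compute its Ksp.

Ce(OH)₃(s) ⇌ Ce³⁺(aq) + 3 OH⁻(aq)
For each mole of Ce(OH)₃ that dissolves per liter, [Ce³⁺] = s and [OH⁻] = 3s; let s denote this solubility.
Ksp = [Ce³⁺][OH⁻]^3 = s · (3s)^3 = 27s^4
Ksp = 27 × (4.2×10⁻⁶)^4 = 8.4×10⁻²¹

Ksp = 8.4×10⁻²¹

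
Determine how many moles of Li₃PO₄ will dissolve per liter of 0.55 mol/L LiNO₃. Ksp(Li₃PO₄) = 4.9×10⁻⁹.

Li₃PO₄(s) ⇌ 3 Li⁺(aq) + PO₄³⁻(aq)
Li⁺ is already present at 0.55 mol/L. If s mol/L of Li₃PO₄ dissolves, [PO₄³⁻] = s while [Li⁺] ≈ 0.55 mol/L.
Ksp = [Li⁺]^3[PO₄³⁻] = (0.55)^3s
s = 4.9×10⁻⁹ / (0.55)^3 = 2.9×10⁻⁸
s = 2.9×10⁻⁸ mol/L

2.9×10⁻⁸ M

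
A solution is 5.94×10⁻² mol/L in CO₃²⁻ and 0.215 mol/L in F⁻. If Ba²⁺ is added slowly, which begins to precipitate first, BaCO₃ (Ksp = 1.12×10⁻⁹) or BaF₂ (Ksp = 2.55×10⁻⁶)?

BaCO₃

Each salt precipitates once Q = Ksp for that salt.
For BaCO₃: [Ba²⁺] = (Ksp/[CO₃²⁻]) = 1.89×10⁻⁸ mol/L
For BaF₂: [Ba²⁺] = (Ksp/[F⁻]^2) = 5.52×10⁻⁵ mol/L
BaCO₃ requires the lower [Ba²⁺], so it precipitates first.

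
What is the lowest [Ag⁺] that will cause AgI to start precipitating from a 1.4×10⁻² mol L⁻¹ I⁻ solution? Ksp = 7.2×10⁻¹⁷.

Precipitation of each salt begins when its ion product equals Ksp.
AgI(s) ⇌ Ag⁺(aq) + I⁻(aq)
Ksp = [Ag⁺][I⁻] = [Ag⁺](1.4×10⁻²)
[Ag⁺] = 7.2×10⁻¹⁷ / (1.4×10⁻²) = 5.1×10⁻¹⁵
[Ag⁺] = 5.1×10⁻¹⁵ mol L⁻¹

5.1×10⁻¹⁵ M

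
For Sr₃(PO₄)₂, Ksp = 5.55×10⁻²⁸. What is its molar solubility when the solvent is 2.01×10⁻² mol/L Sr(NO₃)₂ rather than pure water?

Sr₃(PO₄)₂(s) ⇌ 3 Sr²⁺(aq) + 2 PO₄³⁻(aq)
Let s be the solubility of Sr₃(PO₄)₂ here. The common ion gives [Sr²⁺] ≈ 2.01×10⁻² mol/L, and [PO₄³⁻] = 2s.
Ksp = [Sr²⁺]^3[PO₄³⁻]^2 = (2.01×10⁻²)^3(2s)^2
(2s)^2 = 5.55×10⁻²⁸ / (2.01×10⁻²)^3 = 6.83×10⁻²³
s = 4.13×10⁻¹² mol/L

4.13×10⁻¹² M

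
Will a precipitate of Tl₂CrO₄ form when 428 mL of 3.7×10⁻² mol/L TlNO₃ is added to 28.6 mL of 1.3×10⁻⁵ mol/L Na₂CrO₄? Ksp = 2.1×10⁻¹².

Yes

After mixing, V = 428 mL + 28.6 mL = 456.6 mL.
[Tl⁺] = (3.7×10⁻²)(428)/456.6 = 3.5×10⁻² mol/L
[CrO₄²⁻] = (1.3×10⁻⁵)(28.6)/456.6 = 8.1×10⁻⁷ mol/L
Q = [Tl⁺]^2[CrO₄²⁻] = 9.8×10⁻¹⁰
Q = 9.8×10⁻¹⁰ > Ksp = 2.1×10⁻¹², so the solution is supersaturated and Tl₂CrO₄ precipitates.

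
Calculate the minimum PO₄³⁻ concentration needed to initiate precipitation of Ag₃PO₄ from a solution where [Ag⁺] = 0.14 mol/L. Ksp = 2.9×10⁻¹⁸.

The threshold for precipitation is Q = Ksp.
Ag₃PO₄(s) ⇌ 3 Ag⁺(aq) + PO₄³⁻(aq)
Ksp = [Ag⁺]^3[PO₄³⁻] = [PO₄³⁻](0.14)^3
[PO₄³⁻] = 2.9×10⁻¹⁸ / (0.14)^3 = 1.1×10⁻¹⁵
[PO₄³⁻] = 1.1×10⁻¹⁵ mol/L

1.1×10⁻¹⁵ M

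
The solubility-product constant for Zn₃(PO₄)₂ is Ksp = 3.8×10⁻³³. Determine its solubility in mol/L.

1.3×10⁻⁷ M

Zn₃(PO₄)₂(s) ⇌ 3 Zn²⁺(aq) + 2 PO₄³⁻(aq)
Call the molar solubility s, so that [Zn²⁺] = 3s and [PO₄³⁻] = 2s.
Ksp = [Zn²⁺]^3[PO₄³⁻]^2 = (3s)^3 · (2s)^2 = 108s^5
108s^5 = 3.8×10⁻³³  ⇒  s^5 = 3.5×10⁻³⁵
s = (3.5×10⁻³⁵)^(1/5) = 1.3×10⁻⁷ mol L⁻¹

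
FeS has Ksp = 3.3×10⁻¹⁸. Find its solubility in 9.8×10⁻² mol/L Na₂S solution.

FeS(s) ⇌ Fe²⁺(aq) + S²⁻(aq)
S²⁻ is already present at 9.8×10⁻² mol/L. If s mol/L of FeS dissolves, [Fe²⁺] = s while [S²⁻] ≈ 9.8×10⁻² mol/L.
Ksp = [Fe²⁺][S²⁻] = s(9.8×10⁻²)
s = 3.3×10⁻¹⁸ / (9.8×10⁻²) = 3.4×10⁻¹⁷
s = 3.4×10⁻¹⁷ mol/L

3.4×10⁻¹⁷ M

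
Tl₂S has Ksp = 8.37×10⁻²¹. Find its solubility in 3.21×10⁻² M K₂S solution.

2.55×10⁻¹⁰ M

Tl₂S(s) ⇌ 2 Tl⁺(aq) + S²⁻(aq)
S²⁻ is already present at 3.21×10⁻² M. If s mol/L of Tl₂S dissolves, [Tl⁺] = 2s while [S²⁻] ≈ 3.21×10⁻² M.
Ksp = [Tl⁺]^2[S²⁻] = (2s)^2(3.21×10⁻²)
(2s)^2 = 8.37×10⁻²¹ / (3.21×10⁻²) = 2.61×10⁻¹⁹
s = 2.55×10⁻¹⁰ M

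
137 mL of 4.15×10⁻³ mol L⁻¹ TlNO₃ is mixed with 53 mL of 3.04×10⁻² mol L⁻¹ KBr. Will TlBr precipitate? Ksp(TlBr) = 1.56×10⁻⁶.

Yes

After mixing, V = 137 mL + 53 mL = 190 mL.
[Tl⁺] = (4.15×10⁻³)(137)/190 = 2.99×10⁻³ mol L⁻¹
[Br⁻] = (3.04×10⁻²)(53)/190 = 8.48×10⁻³ mol L⁻¹
Q = [Tl⁺][Br⁻] = 2.54×10⁻⁵
Because Q > Ksp (2.54×10⁻⁵ vs 1.56×10⁻⁶), a precipitate of TlBr forms.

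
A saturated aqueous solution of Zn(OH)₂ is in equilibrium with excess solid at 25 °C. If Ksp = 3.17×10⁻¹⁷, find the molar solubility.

1.99×10⁻⁶ M

Zn(OH)₂(s) ⇌ Zn²⁺(aq) + 2 OH⁻(aq)
If s mol/L of Zn(OH)₂ dissolves, [Zn²⁺] = s and [OH⁻] = 2s.
Ksp = [Zn²⁺][OH⁻]^2 = s · (2s)^2 = 4s^3
4s^3 = 3.17×10⁻¹⁷  ⇒  s^3 = 7.93×10⁻¹⁸
Taking the 3rd root, s = 1.99×10⁻⁶ mol/L.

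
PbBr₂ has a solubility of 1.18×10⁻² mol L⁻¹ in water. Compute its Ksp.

PbBr₂(s) ⇌ Pb²⁺(aq) + 2 Br⁻(aq)
Call the molar solubility s, so that [Pb²⁺] = s and [Br⁻] = 2s.
Ksp = [Pb²⁺][Br⁻]^2 = s · (2s)^2 = 4s^3
Ksp = 4 × (1.18×10⁻²)^3 = 6.57×10⁻⁶

Ksp = 6.57×10⁻⁶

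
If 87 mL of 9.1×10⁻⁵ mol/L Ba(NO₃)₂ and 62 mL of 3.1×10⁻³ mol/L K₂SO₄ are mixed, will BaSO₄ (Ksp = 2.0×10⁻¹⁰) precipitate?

Yes

The combined volume is 149 mL.
[Ba²⁺] = (9.1×10⁻⁵)(87)/149 = 5.3×10⁻⁵ mol/L
[SO₄²⁻] = (3.1×10⁻³)(62)/149 = 1.3×10⁻³ mol/L
Q = [Ba²⁺][SO₄²⁻] = 6.9×10⁻⁸
Since Q (6.9×10⁻⁸) exceeds Ksp (2.0×10⁻¹⁰), BaSO₄ will precipitate.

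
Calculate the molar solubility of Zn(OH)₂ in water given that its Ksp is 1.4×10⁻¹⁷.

Zn(OH)₂(s) ⇌ Zn²⁺(aq) + 2 OH⁻(aq)
For each mole of Zn(OH)₂ that dissolves per liter, [Zn²⁺] = s and [OH⁻] = 2s; let s denote this solubility.
Ksp = [Zn²⁺][OH⁻]^2 = s · (2s)^2 = 4s^3
4s^3 = 1.4×10⁻¹⁷  ⇒  s^3 = 3.5×10⁻¹⁸
s = (3.5×10⁻¹⁸)^(1/3) = 1.5×10⁻⁶ mol/L

1.5×10⁻⁶ M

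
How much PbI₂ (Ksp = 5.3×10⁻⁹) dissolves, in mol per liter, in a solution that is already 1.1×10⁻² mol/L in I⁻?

4.4×10⁻⁵ M

PbI₂(s) ⇌ Pb²⁺(aq) + 2 I⁻(aq)
The solution already contains I⁻ at 1.1×10⁻² mol/L. Let s be the molar solubility of PbI₂.
[I⁻] ≈ 1.1×10⁻² mol/L (common ion dominates); [Pb²⁺] = s.
Ksp = [Pb²⁺][I⁻]^2 = s(1.1×10⁻²)^2
s = 5.3×10⁻⁹ / (1.1×10⁻²)^2 = 4.4×10⁻⁵
s = 4.4×10⁻⁵ mol/L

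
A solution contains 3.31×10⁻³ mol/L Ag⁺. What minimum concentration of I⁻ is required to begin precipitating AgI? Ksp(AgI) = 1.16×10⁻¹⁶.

3.50×10⁻¹⁴ M

Precipitation of each salt begins when its ion product equals Ksp.
AgI(s) ⇌ Ag⁺(aq) + I⁻(aq)
Ksp = [Ag⁺][I⁻] = [I⁻](3.31×10⁻³)
[I⁻] = 1.16×10⁻¹⁶ / (3.31×10⁻³) = 3.50×10⁻¹⁴
[I⁻] = 3.50×10⁻¹⁴ mol/L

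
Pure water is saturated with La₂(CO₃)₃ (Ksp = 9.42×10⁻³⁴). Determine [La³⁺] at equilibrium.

1.95×10⁻⁷ M

La₂(CO₃)₃(s) ⇌ 2 La³⁺(aq) + 3 CO₃²⁻(aq)
With molar solubility s: [La³⁺] = 2s, [CO₃²⁻] = 3s.
Ksp = [La³⁺]^2[CO₃²⁻]^3 = (2s)^2 · (3s)^3 = 108s^5 = 9.42×10⁻³⁴
s = 9.73×10⁻⁸ M
[La³⁺] = 2s = 1.95×10⁻⁷ M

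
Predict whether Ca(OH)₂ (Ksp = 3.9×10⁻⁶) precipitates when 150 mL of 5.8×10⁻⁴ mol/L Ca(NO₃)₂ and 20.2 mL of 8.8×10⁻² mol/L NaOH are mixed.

No

Total volume after mixing = 150 + 20.2 = 170.2 mL.
[Ca²⁺] = (5.8×10⁻⁴)(150)/170.2 = 5.1×10⁻⁴ mol/L
[OH⁻] = (8.8×10⁻²)(20.2)/170.2 = 1.0×10⁻² mol/L
Q = [Ca²⁺][OH⁻]^2 = 5.6×10⁻⁸
Q < Ksp (5.6×10⁻⁸ vs 3.9×10⁻⁶); the solution remains unsaturated and no precipitate forms.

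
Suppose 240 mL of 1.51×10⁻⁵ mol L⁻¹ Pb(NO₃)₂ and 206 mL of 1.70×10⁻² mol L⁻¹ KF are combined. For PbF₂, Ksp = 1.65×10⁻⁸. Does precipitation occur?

No

The combined volume is 446 mL.
[Pb²⁺] = (1.51×10⁻⁵)(240)/446 = 8.13×10⁻⁶ mol L⁻¹
[F⁻] = (1.70×10⁻²)(206)/446 = 7.85×10⁻³ mol L⁻¹
Q = [Pb²⁺][F⁻]^2 = 5.01×10⁻¹⁰
Since Q (5.01×10⁻¹⁰) is less than Ksp (1.65×10⁻⁸), no PbF₂ precipitates.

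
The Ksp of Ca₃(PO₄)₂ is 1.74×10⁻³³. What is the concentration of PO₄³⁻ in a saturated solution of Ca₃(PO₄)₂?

2.20×10⁻⁷ M

Ca₃(PO₄)₂(s) ⇌ 3 Ca²⁺(aq) + 2 PO₄³⁻(aq)
With molar solubility s: [Ca²⁺] = 3s, [PO₄³⁻] = 2s.
Ksp = [Ca²⁺]^3[PO₄³⁻]^2 = (3s)^3 · (2s)^2 = 108s^5 = 1.74×10⁻³³
s = 1.10×10⁻⁷ mol L⁻¹
[PO₄³⁻] = 2s = 2.20×10⁻⁷ mol L⁻¹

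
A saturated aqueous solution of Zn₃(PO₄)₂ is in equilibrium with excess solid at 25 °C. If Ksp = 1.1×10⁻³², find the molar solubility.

Zn₃(PO₄)₂(s) ⇌ 3 Zn²⁺(aq) + 2 PO₄³⁻(aq)
Let s be the molar solubility. Then [Zn²⁺] = 3s and [PO₄³⁻] = 2s.
Ksp = [Zn²⁺]^3[PO₄³⁻]^2 = (3s)^3 · (2s)^2 = 108s^5
108s^5 = 1.1×10⁻³²  ⇒  s^5 = 1.0×10⁻³⁴
s = 1.6×10⁻⁷ mol/L

1.6×10⁻⁷ M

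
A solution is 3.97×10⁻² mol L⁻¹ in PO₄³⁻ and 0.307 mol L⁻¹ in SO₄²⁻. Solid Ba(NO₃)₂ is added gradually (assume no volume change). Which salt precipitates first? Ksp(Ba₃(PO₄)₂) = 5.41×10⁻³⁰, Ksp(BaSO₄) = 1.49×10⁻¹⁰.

BaSO₄

Each salt precipitates once Q = Ksp for that salt.
For Ba₃(PO₄)₂: [Ba²⁺] = (Ksp/[PO₄³⁻]^2)^(1/3) = 1.51×10⁻⁹ mol L⁻¹
For BaSO₄: [Ba²⁺] = (Ksp/[SO₄²⁻]) = 4.85×10⁻¹⁰ mol L⁻¹
The smaller threshold [Ba²⁺] is reached first, so BaSO₄ precipitates first.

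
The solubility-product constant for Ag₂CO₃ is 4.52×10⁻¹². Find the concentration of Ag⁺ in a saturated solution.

Ag₂CO₃(s) ⇌ 2 Ag⁺(aq) + CO₃²⁻(aq)
With molar solubility s: [Ag⁺] = 2s, [CO₃²⁻] = s.
Ksp = [Ag⁺]^2[CO₃²⁻] = (2s)^2 · s = 4s^3 = 4.52×10⁻¹²
s = 1.04×10⁻⁴ mol/L
[Ag⁺] = 2s = 2.08×10⁻⁴ mol/L

2.08×10⁻⁴ M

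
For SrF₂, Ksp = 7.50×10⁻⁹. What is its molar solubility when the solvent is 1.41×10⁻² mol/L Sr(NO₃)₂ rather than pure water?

3.65×10⁻⁴ M

SrF₂(s) ⇌ Sr²⁺(aq) + 2 F⁻(aq)
With Sr²⁺ already at 1.41×10⁻² mol/L and s small, take [Sr²⁺] ≈ 1.41×10⁻² mol/L and [F⁻] = 2s.
Ksp = [Sr²⁺][F⁻]^2 = (1.41×10⁻²)(2s)^2
(2s)^2 = 7.50×10⁻⁹ / (1.41×10⁻²) = 5.32×10⁻⁷
s = 3.65×10⁻⁴ mol/L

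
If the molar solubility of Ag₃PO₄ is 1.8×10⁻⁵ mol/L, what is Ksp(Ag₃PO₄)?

Ksp = 2.8×10⁻¹⁸

Ag₃PO₄(s) ⇌ 3 Ag⁺(aq) + PO₄³⁻(aq)
Call the molar solubility s, so that [Ag⁺] = 3s and [PO₄³⁻] = s.
Ksp = [Ag⁺]^3[PO₄³⁻] = (3s)^3 · s = 27s^4
Ksp = 27 × (1.8×10⁻⁵)^4 = 2.8×10⁻¹⁸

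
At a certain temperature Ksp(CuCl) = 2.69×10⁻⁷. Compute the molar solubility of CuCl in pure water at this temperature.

CuCl(s) ⇌ Cu⁺(aq) + Cl⁻(aq)
Call the molar solubility s, so that [Cu⁺] = s and [Cl⁻] = s.
Ksp = [Cu⁺][Cl⁻] = s · s = s^2
s^2 = 2.69×10⁻⁷
s = 5.19×10⁻⁴ mol L⁻¹

5.19×10⁻⁴ M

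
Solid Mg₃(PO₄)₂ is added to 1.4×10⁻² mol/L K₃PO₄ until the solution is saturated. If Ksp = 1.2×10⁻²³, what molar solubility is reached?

1.3×10⁻⁷ M

Mg₃(PO₄)₂(s) ⇌ 3 Mg²⁺(aq) + 2 PO₄³⁻(aq)
PO₄³⁻ is already present at 1.4×10⁻² mol/L. If s mol/L of Mg₃(PO₄)₂ dissolves, [Mg²⁺] = 3s while [PO₄³⁻] ≈ 1.4×10⁻² mol/L.
Ksp = [Mg²⁺]^3[PO₄³⁻]^2 = (3s)^3(1.4×10⁻²)^2
(3s)^3 = 1.2×10⁻²³ / (1.4×10⁻²)^2 = 6.1×10⁻²⁰
s = 1.3×10⁻⁷ mol/L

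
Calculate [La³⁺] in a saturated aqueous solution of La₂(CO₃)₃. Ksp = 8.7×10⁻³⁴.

1.9×10⁻⁷ M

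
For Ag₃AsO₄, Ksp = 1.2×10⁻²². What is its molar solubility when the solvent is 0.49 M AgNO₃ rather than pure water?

1.0×10⁻²¹ M

Ag₃AsO₄(s) ⇌ 3 Ag⁺(aq) + AsO₄³⁻(aq)
Let s be the solubility of Ag₃AsO₄ here. The common ion gives [Ag⁺] ≈ 0.49 M, and [AsO₄³⁻] = s.
Ksp = [Ag⁺]^3[AsO₄³⁻] = (0.49)^3s
s = 1.2×10⁻²² / (0.49)^3 = 1.0×10⁻²¹
s = 1.0×10⁻²¹ M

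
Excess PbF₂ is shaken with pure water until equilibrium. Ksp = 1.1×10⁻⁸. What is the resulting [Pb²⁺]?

PbF₂(s) ⇌ Pb²⁺(aq) + 2 F⁻(aq)
If s mol/L of PbF₂ dissolves, [Pb²⁺] = s and [F⁻] = 2s.
Ksp = [Pb²⁺][F⁻]^2 = s · (2s)^2 = 4s^3 = 1.1×10⁻⁸
s = 1.4×10⁻³ mol L⁻¹
[Pb²⁺] = s = 1.4×10⁻³ mol L⁻¹

1.4×10⁻³ M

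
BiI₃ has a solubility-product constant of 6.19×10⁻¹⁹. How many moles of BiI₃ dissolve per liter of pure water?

BiI₃(s) ⇌ Bi³⁺(aq) + 3 I⁻(aq)
Call the molar solubility s, so that [Bi³⁺] = s and [I⁻] = 3s.
Ksp = [Bi³⁺][I⁻]^3 = s · (3s)^3 = 27s^4
27s^4 = 6.19×10⁻¹⁹  ⇒  s^4 = 2.29×10⁻²⁰
Taking the 4th root, s = 1.23×10⁻⁵ mol/L.

1.23×10⁻⁵ M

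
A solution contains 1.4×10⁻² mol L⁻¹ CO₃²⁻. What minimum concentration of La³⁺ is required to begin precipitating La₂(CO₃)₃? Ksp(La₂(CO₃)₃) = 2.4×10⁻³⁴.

9.4×10⁻¹⁵ M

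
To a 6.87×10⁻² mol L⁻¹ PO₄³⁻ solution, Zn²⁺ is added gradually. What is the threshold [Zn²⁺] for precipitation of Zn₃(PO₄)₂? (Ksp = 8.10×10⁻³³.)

1.20×10⁻¹⁰ M

Each salt precipitates once Q = Ksp for that salt.
Zn₃(PO₄)₂(s) ⇌ 3 Zn²⁺(aq) + 2 PO₄³⁻(aq)
Ksp = [Zn²⁺]^3[PO₄³⁻]^2 = [Zn²⁺]^3(6.87×10⁻²)^2
[Zn²⁺]^3 = 8.10×10⁻³³ / (6.87×10⁻²)^2 = 1.72×10⁻³⁰
[Zn²⁺] = 1.20×10⁻¹⁰ mol L⁻¹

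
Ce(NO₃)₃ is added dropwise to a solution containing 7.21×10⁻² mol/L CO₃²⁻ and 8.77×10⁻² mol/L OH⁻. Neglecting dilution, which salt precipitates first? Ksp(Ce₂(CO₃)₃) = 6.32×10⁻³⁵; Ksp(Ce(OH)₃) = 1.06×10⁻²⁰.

Ce(OH)₃

Precipitation of each salt begins when its ion product equals Ksp.
For Ce₂(CO₃)₃: [Ce³⁺] = (Ksp/[CO₃²⁻]^3)^(1/2) = 4.11×10⁻¹⁶ mol/L
For Ce(OH)₃: [Ce³⁺] = (Ksp/[OH⁻]^3) = 1.57×10⁻¹⁷ mol/L
Ce(OH)₃ requires the lower [Ce³⁺], so it precipitates first.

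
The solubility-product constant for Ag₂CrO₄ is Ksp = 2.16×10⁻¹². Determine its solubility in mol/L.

Ag₂CrO₄(s) ⇌ 2 Ag⁺(aq) + CrO₄²⁻(aq)
For each mole of Ag₂CrO₄ that dissolves per liter, [Ag⁺] = 2s and [CrO₄²⁻] = s; let s denote this solubility.
Ksp = [Ag⁺]^2[CrO₄²⁻] = (2s)^2 · s = 4s^3
4s^3 = 2.16×10⁻¹²  ⇒  s^3 = 5.40×10⁻¹³
s = (5.40×10⁻¹³)^(1/3) = 8.14×10⁻⁵ mol/L

8.14×10⁻⁵ M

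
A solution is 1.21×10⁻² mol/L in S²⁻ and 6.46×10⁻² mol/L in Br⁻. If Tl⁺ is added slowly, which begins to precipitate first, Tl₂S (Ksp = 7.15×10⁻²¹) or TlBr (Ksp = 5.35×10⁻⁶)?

Precipitation of each salt begins when its ion product equals Ksp.
For Tl₂S: [Tl⁺] = (Ksp/[S²⁻])^(1/2) = 7.69×10⁻¹⁰ mol/L
For TlBr: [Tl⁺] = (Ksp/[Br⁻]) = 8.28×10⁻⁵ mol/L
The smaller threshold [Tl⁺] is reached first, so Tl₂S precipitates first.

Tl₂S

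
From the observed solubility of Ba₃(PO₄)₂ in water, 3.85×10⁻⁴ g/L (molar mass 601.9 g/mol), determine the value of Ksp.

Molar solubility s = (3.85×10⁻⁴ g/L) / (601.9 g/mol) = 6.3964×10⁻⁷ mol/L
Ba₃(PO₄)₂(s) ⇌ 3 Ba²⁺(aq) + 2 PO₄³⁻(aq)
With molar solubility s: [Ba²⁺] = 3s, [PO₄³⁻] = 2s.
Ksp = [Ba²⁺]^3[PO₄³⁻]^2 = (3s)^3 · (2s)^2 = 108s^5
Ksp = 108 × (6.3964×10⁻⁷)^5 = 1.16×10⁻²⁹

Ksp = 1.16×10⁻²⁹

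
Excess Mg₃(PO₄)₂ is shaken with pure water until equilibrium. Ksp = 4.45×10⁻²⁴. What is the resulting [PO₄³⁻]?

1.68×10⁻⁵ M

Mg₃(PO₄)₂(s) ⇌ 3 Mg²⁺(aq) + 2 PO₄³⁻(aq)
Let s be the molar solubility. Then [Mg²⁺] = 3s and [PO₄³⁻] = 2s.
Ksp = [Mg²⁺]^3[PO₄³⁻]^2 = (3s)^3 · (2s)^2 = 108s^5 = 4.45×10⁻²⁴
s = 8.38×10⁻⁶ mol L⁻¹
[PO₄³⁻] = 2s = 1.68×10⁻⁵ mol L⁻¹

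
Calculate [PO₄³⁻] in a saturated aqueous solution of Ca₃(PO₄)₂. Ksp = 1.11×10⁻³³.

2.01×10⁻⁷ M

Ca₃(PO₄)₂(s) ⇌ 3 Ca²⁺(aq) + 2 PO₄³⁻(aq)
Call the molar solubility s, so that [Ca²⁺] = 3s and [PO₄³⁻] = 2s.
Ksp = [Ca²⁺]^3[PO₄³⁻]^2 = (3s)^3 · (2s)^2 = 108s^5 = 1.11×10⁻³³
s = 1.01×10⁻⁷ M
[PO₄³⁻] = 2s = 2.01×10⁻⁷ M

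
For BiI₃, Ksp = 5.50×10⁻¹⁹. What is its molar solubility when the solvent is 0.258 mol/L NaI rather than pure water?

BiI₃(s) ⇌ Bi³⁺(aq) + 3 I⁻(aq)
Let s be the solubility of BiI₃ here. The common ion gives [I⁻] ≈ 0.258 mol/L, and [Bi³⁺] = s.
Ksp = [Bi³⁺][I⁻]^3 = s(0.258)^3
s = 5.50×10⁻¹⁹ / (0.258)^3 = 3.20×10⁻¹⁷
s = 3.20×10⁻¹⁷ mol/L

3.20×10⁻¹⁷ M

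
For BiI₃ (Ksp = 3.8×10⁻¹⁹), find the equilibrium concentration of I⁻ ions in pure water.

3.3×10⁻⁵ M

BiI₃(s) ⇌ Bi³⁺(aq) + 3 I⁻(aq)
Let s be the molar solubility. Then [Bi³⁺] = s and [I⁻] = 3s.
Ksp = [Bi³⁺][I⁻]^3 = s · (3s)^3 = 27s^4 = 3.8×10⁻¹⁹
s = 1.1×10⁻⁵ mol/L
[I⁻] = 3s = 3.3×10⁻⁵ mol/L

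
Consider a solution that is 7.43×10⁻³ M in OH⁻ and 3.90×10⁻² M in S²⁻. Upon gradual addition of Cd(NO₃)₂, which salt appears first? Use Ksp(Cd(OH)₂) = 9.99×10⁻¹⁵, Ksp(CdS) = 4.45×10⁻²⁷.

CdS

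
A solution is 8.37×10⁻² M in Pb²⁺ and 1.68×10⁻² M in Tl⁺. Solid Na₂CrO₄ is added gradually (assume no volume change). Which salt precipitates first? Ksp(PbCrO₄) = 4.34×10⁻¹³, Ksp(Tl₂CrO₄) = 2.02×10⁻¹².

PbCrO₄

The threshold for precipitation is Q = Ksp.
For PbCrO₄: [CrO₄²⁻] = (Ksp/[Pb²⁺]) = 5.19×10⁻¹² M
For Tl₂CrO₄: [CrO₄²⁻] = (Ksp/[Tl⁺]^2) = 7.16×10⁻⁹ M
Since PbCrO₄ needs less CrO₄²⁻ to reach saturation, it precipitates first.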